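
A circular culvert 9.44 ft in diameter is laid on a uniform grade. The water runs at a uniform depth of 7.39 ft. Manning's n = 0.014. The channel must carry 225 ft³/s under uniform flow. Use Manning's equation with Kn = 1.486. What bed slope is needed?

For a circular section of diameter D = 9.44 ft at depth y = 7.39 ft, the central angle is θ = 2 arccos(1 − 2y/D) = 4.344 rad. Then A = (D²/8)(θ − sin θ) = 58.78 ft² and P = Dθ/2 = 20.5 ft.
Hydraulic radius R = A/P = 58.78/20.5 = 2.867 ft.
From Manning's equation, S = [nQ / (1.486 A R^(2/3))]² = [0.014 × 225 / (1.486 × 58.78 × 2.867^(2/3))]² = 0.000319.

S = 0.000319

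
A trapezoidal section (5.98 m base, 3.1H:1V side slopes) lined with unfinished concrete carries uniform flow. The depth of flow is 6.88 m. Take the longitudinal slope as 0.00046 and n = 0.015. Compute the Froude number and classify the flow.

subcritical

With bottom width b = 5.98 m and side slope z = 3.1: A = (b + zy)y = (5.98 + 3.1×6.88)×6.88 = 187.9 m²; P = b + 2y√(1+z²) = 5.98 + 2×6.88×3.257 = 50.8 m.
Hydraulic radius R = A/P = 187.9/50.8 = 3.698 m.
V = (1/n) R^(2/3) √S = (1/0.015) × 3.698^(2/3) × √0.00046 = 3.419 m/s. Hydraulic depth D_h = A/T = 187.9/48.64 = 3.863 m.
Froude number Fr = V/√(g·D_h) = 3.419/√(9.81×3.863) = 0.555, which is less than 1, so the flow is subcritical.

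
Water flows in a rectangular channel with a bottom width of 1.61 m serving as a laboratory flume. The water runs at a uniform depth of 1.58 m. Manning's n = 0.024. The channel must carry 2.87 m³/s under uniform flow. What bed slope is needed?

Flow area A = b·y = 1.61 × 1.58 = 2.544 m². Wetted perimeter P = b + 2y = 1.61 + 2×1.58 = 4.77 m.
Hydraulic radius R = A/P = 2.544/4.77 = 0.5333 m.
From Manning's equation, S = [nQ / (1 A R^(2/3))]² = [0.024 × 2.87 / (1 × 2.544 × 0.5333^(2/3))]² = 0.0017.

S = 0.0017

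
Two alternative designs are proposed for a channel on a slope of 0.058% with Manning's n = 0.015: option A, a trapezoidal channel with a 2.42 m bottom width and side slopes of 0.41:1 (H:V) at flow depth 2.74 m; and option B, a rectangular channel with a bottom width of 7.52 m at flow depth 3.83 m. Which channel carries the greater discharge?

Channel A: With bottom width b = 2.42 m and side slope z = 0.41: A = (b + zy)y = (2.42 + 0.41×2.74)×2.74 = 9.709 m²; P = b + 2y√(1+z²) = 2.42 + 2×2.74×1.081 = 8.343 m. Hydraulic radius R = A/P = 9.709/8.343 = 1.164 m. Q_A = (1/0.015)·9.709·1.164^(2/3)·√0.00058 = 17.25 m³/s.
Channel B: Flow area A = b·y = 7.52 × 3.83 = 28.8 m². Wetted perimeter P = b + 2y = 7.52 + 2×3.83 = 15.18 m. Hydraulic radius R = A/P = 28.8/15.18 = 1.897 m. Q_B = (1/0.015)·28.8·1.897^(2/3)·√0.00058 = 70.87 m³/s.
Q_A = 17.25 m³/s vs Q_B = 70.87 m³/s, so channel B carries more.

channel B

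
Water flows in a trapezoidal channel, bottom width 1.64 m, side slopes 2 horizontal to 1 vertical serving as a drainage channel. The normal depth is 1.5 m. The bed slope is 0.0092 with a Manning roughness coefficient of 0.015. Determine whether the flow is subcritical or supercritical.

With bottom width b = 1.64 m and side slope z = 2: A = (b + zy)y = (1.64 + 2×1.5)×1.5 = 6.96 m²; P = b + 2y√(1+z²) = 1.64 + 2×1.5×2.236 = 8.348 m.
Hydraulic radius R = A/P = 6.96/8.348 = 0.8337 m.
V = (1/n) R^(2/3) √S = (1/0.015) × 0.8337^(2/3) × √0.0092 = 5.664 m/s. Hydraulic depth D_h = A/T = 6.96/7.64 = 0.911 m.
Froude number Fr = V/√(g·D_h) = 5.664/√(9.81×0.911) = 1.89, which is greater than 1, so the flow is supercritical.

supercritical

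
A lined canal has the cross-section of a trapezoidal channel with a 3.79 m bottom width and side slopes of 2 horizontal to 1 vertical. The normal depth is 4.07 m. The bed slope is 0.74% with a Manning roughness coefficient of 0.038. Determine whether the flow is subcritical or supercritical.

subcritical

With bottom width b = 3.79 m and side slope z = 2: A = (b + zy)y = (3.79 + 2×4.07)×4.07 = 48.56 m²; P = b + 2y√(1+z²) = 3.79 + 2×4.07×2.236 = 21.99 m.
Hydraulic radius R = A/P = 48.56/21.99 = 2.208 m.
V = (1/n) R^(2/3) √S = (1/0.038) × 2.208^(2/3) × √0.0074 = 3.838 m/s. Hydraulic depth D_h = A/T = 48.56/20.07 = 2.419 m.
Froude number Fr = V/√(g·D_h) = 3.838/√(9.81×2.419) = 0.788, which is less than 1, so the flow is subcritical.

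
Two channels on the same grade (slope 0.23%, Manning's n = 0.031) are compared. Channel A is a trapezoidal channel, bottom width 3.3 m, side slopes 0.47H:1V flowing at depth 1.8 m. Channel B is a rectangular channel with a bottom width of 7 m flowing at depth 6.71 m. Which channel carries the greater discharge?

Channel A: With bottom width b = 3.3 m and side slope z = 0.47: A = (b + zy)y = (3.3 + 0.47×1.8)×1.8 = 7.463 m²; P = b + 2y√(1+z²) = 3.3 + 2×1.8×1.105 = 7.278 m. Hydraulic radius R = A/P = 7.463/7.278 = 1.025 m. Q_A = (1/0.031)·7.463·1.025^(2/3)·√0.0023 = 11.74 m³/s.
Channel B: Flow area A = b·y = 7 × 6.71 = 46.97 m². Wetted perimeter P = b + 2y = 7 + 2×6.71 = 20.42 m. Hydraulic radius R = A/P = 46.97/20.42 = 2.3 m. Q_B = (1/0.031)·46.97·2.3^(2/3)·√0.0023 = 126.6 m³/s.
Q_A = 11.74 m³/s vs Q_B = 126.6 m³/s, so channel B carries more.

channel B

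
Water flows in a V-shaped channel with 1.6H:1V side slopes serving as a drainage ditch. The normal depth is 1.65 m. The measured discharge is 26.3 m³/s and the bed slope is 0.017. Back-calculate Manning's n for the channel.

n = 0.017

For a triangular section with side slope z = 1.6: A = zy² = 1.6×1.65² = 4.356 m²; P = 2y√(1+z²) = 2×1.65×1.887 = 6.226 m.
Hydraulic radius R = A/P = 4.356/6.226 = 0.6996 m.
Rearranging Manning's equation: n = (1/Q) A R^(2/3) S^(1/2) = (1/26.3) × 4.356 × 0.6996^(2/3) × √0.017 = 0.017.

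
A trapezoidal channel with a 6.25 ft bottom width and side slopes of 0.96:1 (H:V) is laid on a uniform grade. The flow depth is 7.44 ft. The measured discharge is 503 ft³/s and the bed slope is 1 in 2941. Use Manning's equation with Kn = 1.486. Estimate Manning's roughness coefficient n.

With bottom width b = 6.25 ft and side slope z = 0.96: A = (b + zy)y = (6.25 + 0.96×7.44)×7.44 = 99.64 ft²; P = b + 2y√(1+z²) = 6.25 + 2×7.44×1.386 = 26.88 ft.
Hydraulic radius R = A/P = 99.64/26.88 = 3.707 ft.
Rearranging Manning's equation: n = (1.486/Q) A R^(2/3) S^(1/2) = (1.486/503) × 99.64 × 3.707^(2/3) × √0.00034 = 0.013.

n = 0.013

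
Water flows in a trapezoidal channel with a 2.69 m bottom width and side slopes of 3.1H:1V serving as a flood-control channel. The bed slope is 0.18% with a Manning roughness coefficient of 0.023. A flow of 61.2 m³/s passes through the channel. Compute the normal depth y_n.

Manning's equation rearranged: A R^(2/3) = nQ / (1·√S) = 0.023 × 61.2 / (√0.0018) = 33.18.
At y = 3.15 m: A R^(2/3) = 55.67 — over.
At y = 1.72 m: A R^(2/3) = 13.73 — short.
At y = 2.53 m: A R^(2/3) = 33.19 — close enough.

y_n = 2.53 m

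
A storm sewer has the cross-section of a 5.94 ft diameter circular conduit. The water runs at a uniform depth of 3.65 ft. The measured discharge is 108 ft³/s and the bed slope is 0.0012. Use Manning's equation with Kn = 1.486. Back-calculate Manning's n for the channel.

n = 0.012

For a circular section of diameter D = 5.94 ft at depth y = 3.65 ft, the central angle is θ = 2 arccos(1 − 2y/D) = 3.604 rad. Then A = (D²/8)(θ − sin θ) = 17.86 ft² and P = Dθ/2 = 10.7 ft.
Hydraulic radius R = A/P = 17.86/10.7 = 1.669 ft.
Rearranging Manning's equation: n = (1.486/Q) A R^(2/3) S^(1/2) = (1.486/108) × 17.86 × 1.669^(2/3) × √0.0012 = 0.012.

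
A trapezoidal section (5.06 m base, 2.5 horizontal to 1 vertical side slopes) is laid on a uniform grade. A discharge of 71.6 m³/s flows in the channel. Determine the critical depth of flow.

y_c = 1.98 m

At critical depth, Q² T / (g A³) = 1, i.e. A³/T = Q²/g = 71.6²/9.81 = 522.6.
Trying y = 2.28 m: A³/T = 897 — high.
Trying y = 1.68 m: A³/T = 279.7 — low.
Trying y = 1.98 m: A³/T = 520.4 — matches.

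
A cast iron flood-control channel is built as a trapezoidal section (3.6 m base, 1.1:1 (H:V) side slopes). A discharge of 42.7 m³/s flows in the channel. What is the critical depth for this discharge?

At critical depth, Q² T / (g A³) = 1, i.e. A³/T = Q²/g = 42.7²/9.81 = 185.9.
Trying y = 2.34 m: A³/T = 344.7 — over.
Trying y = 1.7 m: A³/T = 109.6 — short.
Trying y = 1.97 m: A³/T = 184.8 — matches.

y_c = 1.97 m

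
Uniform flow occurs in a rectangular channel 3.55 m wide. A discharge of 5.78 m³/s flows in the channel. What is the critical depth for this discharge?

y_c = 0.647 m

For a rectangular channel, critical depth y_c = (q²/g)^(1/3) where q = Q/b = 5.78/3.55 = 1.628 m²/s.
So y_c = (1.628²/9.81)^(1/3) = 0.647 m.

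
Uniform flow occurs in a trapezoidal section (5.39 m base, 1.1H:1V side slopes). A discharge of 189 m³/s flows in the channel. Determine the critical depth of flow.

y_c = 3.84 m

At critical depth, Q² T / (g A³) = 1, i.e. A³/T = Q²/g = 189²/9.81 = 3641.
Trying y = 4.76 m: A³/T = 8158 — too large.
Trying y = 3.84 m: A³/T = 3636 — close enough.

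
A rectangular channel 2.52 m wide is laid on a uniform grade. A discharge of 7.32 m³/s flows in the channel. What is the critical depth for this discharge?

For a rectangular channel, critical depth y_c = (q²/g)^(1/3) where q = Q/b = 7.32/2.52 = 2.905 m²/s.
So y_c = (2.905²/9.81)^(1/3) = 0.951 m.

y_c = 0.951 m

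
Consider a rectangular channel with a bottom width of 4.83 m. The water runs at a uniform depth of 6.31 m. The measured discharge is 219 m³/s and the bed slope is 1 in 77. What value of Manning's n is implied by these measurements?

Flow area A = b·y = 4.83 × 6.31 = 30.48 m². Wetted perimeter P = b + 2y = 4.83 + 2×6.31 = 17.45 m.
Hydraulic radius R = A/P = 30.48/17.45 = 1.747 m.
Rearranging Manning's equation: n = (1/Q) A R^(2/3) S^(1/2) = (1/219) × 30.48 × 1.747^(2/3) × √0.01299 = 0.023.

n = 0.023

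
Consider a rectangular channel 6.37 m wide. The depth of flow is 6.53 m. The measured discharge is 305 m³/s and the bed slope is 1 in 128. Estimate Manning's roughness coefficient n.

Flow area A = b·y = 6.37 × 6.53 = 41.6 m². Wetted perimeter P = b + 2y = 6.37 + 2×6.53 = 19.43 m.
Hydraulic radius R = A/P = 41.6/19.43 = 2.141 m.
Rearranging Manning's equation: n = (1/Q) A R^(2/3) S^(1/2) = (1/305) × 41.6 × 2.141^(2/3) × √0.007812 = 0.02.

n = 0.02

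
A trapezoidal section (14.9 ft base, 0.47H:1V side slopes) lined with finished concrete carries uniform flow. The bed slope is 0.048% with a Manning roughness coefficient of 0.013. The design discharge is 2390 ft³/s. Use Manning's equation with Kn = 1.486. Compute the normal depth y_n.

Manning's equation rearranged: A R^(2/3) = nQ / (1.486·√S) = 0.013 × 2390 / (1.486 × √0.00048) = 954.3.
Trying y = 16.8 ft: A R^(2/3) = 1449 — high.
Trying y = 9.98 ft: A R^(2/3) = 593.6 — low.
Trying y = 13.2 ft: A R^(2/3) = 952.4 — ≈ 954.3.

y_n = 13.2 ft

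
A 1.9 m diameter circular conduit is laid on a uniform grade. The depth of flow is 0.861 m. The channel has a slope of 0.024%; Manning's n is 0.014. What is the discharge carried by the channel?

For a circular section of diameter D = 1.9 m at depth y = 0.861 m, the central angle is θ = 2 arccos(1 − 2y/D) = 2.954 rad. Then A = (D²/8)(θ − sin θ) = 1.249 m² and P = Dθ/2 = 2.806 m.
Hydraulic radius R = A/P = 1.249/2.806 = 0.445 m.
Manning's equation: Q = (1/n) A R^(2/3) S^(1/2) = (1/0.014) × 1.249 × 0.445^(2/3) × 0.00024^(1/2) = 0.805 m³/s.

Q = 0.805 m³/s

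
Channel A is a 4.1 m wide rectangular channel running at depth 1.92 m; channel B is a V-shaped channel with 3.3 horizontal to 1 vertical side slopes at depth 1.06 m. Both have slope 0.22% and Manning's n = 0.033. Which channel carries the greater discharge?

channel A

Channel A: Flow area A = b·y = 4.1 × 1.92 = 7.872 m². Wetted perimeter P = b + 2y = 4.1 + 2×1.92 = 7.94 m. Hydraulic radius R = A/P = 7.872/7.94 = 0.9914 m. Q_A = (1/0.033)·7.872·0.9914^(2/3)·√0.0022 = 11.12 m³/s.
Channel B: For a triangular section with side slope z = 3.3: A = zy² = 3.3×1.06² = 3.708 m²; P = 2y√(1+z²) = 2×1.06×3.448 = 7.31 m. Hydraulic radius R = A/P = 3.708/7.31 = 0.5072 m. Q_B = (1/0.033)·3.708·0.5072^(2/3)·√0.0022 = 3.352 m³/s.
Q_A = 11.12 m³/s vs Q_B = 3.352 m³/s, so channel A carries more.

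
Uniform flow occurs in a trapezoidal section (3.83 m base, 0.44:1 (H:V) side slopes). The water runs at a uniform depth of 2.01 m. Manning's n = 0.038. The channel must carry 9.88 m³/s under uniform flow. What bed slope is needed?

S = 0.0013

With bottom width b = 3.83 m and side slope z = 0.44: A = (b + zy)y = (3.83 + 0.44×2.01)×2.01 = 9.476 m²; P = b + 2y√(1+z²) = 3.83 + 2×2.01×1.093 = 8.222 m.
Hydraulic radius R = A/P = 9.476/8.222 = 1.153 m.
From Manning's equation, S = [nQ / (1 A R^(2/3))]² = [0.038 × 9.88 / (1 × 9.476 × 1.153^(2/3))]² = 0.0013.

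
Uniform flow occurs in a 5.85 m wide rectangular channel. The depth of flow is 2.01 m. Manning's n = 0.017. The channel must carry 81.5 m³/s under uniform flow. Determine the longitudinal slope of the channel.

Flow area A = b·y = 5.85 × 2.01 = 11.76 m². Wetted perimeter P = b + 2y = 5.85 + 2×2.01 = 9.87 m.
Hydraulic radius R = A/P = 11.76/9.87 = 1.191 m.
From Manning's equation, S = [nQ / (1 A R^(2/3))]² = [0.017 × 81.5 / (1 × 11.76 × 1.191^(2/3))]² = 0.011.

S = 0.011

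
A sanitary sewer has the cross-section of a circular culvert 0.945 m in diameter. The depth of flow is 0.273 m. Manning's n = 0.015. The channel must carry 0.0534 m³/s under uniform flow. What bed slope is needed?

For a circular section of diameter D = 0.945 m at depth y = 0.273 m, the central angle is θ = 2 arccos(1 − 2y/D) = 2.27 rad. Then A = (D²/8)(θ − sin θ) = 0.1679 m² and P = Dθ/2 = 1.072 m.
Hydraulic radius R = A/P = 0.1679/1.072 = 0.1566 m.
From Manning's equation, S = [nQ / (1 A R^(2/3))]² = [0.015 × 0.0534 / (1 × 0.1679 × 0.1566^(2/3))]² = 0.00027.

S = 0.00027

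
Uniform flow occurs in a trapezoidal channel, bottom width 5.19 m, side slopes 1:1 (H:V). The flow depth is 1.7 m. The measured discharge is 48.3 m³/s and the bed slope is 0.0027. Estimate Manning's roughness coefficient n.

With bottom width b = 5.19 m and side slope z = 1: A = (b + zy)y = (5.19 + 1×1.7)×1.7 = 11.71 m²; P = b + 2y√(1+z²) = 5.19 + 2×1.7×1.414 = 9.998 m.
Hydraulic radius R = A/P = 11.71/9.998 = 1.171 m.
Rearranging Manning's equation: n = (1/Q) A R^(2/3) S^(1/2) = (1/48.3) × 11.71 × 1.171^(2/3) × √0.0027 = 0.014.

n = 0.014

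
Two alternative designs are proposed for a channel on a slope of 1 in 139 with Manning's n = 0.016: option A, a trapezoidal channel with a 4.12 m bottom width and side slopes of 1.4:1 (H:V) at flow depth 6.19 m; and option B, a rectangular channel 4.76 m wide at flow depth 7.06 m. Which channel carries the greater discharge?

channel A

Channel A: With bottom width b = 4.12 m and side slope z = 1.4: A = (b + zy)y = (4.12 + 1.4×6.19)×6.19 = 79.15 m²; P = b + 2y√(1+z²) = 4.12 + 2×6.19×1.72 = 25.42 m. Hydraulic radius R = A/P = 79.15/25.42 = 3.114 m. Q_A = (1/0.016)·79.15·3.114^(2/3)·√0.007194 = 894.6 m³/s.
Channel B: Flow area A = b·y = 4.76 × 7.06 = 33.61 m². Wetted perimeter P = b + 2y = 4.76 + 2×7.06 = 18.88 m. Hydraulic radius R = A/P = 33.61/18.88 = 1.78 m. Q_B = (1/0.016)·33.61·1.78^(2/3)·√0.007194 = 261.7 m³/s.
Q_A = 894.6 m³/s vs Q_B = 261.7 m³/s, so channel A carries more.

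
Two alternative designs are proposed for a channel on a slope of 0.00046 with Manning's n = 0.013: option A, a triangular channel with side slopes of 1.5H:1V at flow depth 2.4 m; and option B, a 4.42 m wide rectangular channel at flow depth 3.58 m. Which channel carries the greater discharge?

Channel A: For a triangular section with side slope z = 1.5: A = zy² = 1.5×2.4² = 8.64 m²; P = 2y√(1+z²) = 2×2.4×1.803 = 8.653 m. Hydraulic radius R = A/P = 8.64/8.653 = 0.9985 m. Q_A = (1/0.013)·8.64·0.9985^(2/3)·√0.00046 = 14.24 m³/s.
Channel B: Flow area A = b·y = 4.42 × 3.58 = 15.82 m². Wetted perimeter P = b + 2y = 4.42 + 2×3.58 = 11.58 m. Hydraulic radius R = A/P = 15.82/11.58 = 1.366 m. Q_B = (1/0.013)·15.82·1.366^(2/3)·√0.00046 = 32.15 m³/s.
Q_A = 14.24 m³/s vs Q_B = 32.15 m³/s, so channel B carries more.

channel B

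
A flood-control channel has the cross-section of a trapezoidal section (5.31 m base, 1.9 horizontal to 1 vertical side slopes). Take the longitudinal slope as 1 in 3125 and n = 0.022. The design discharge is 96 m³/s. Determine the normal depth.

Manning's equation rearranged: A R^(2/3) = nQ / (1·√S) = 0.022 × 96 / (√0.00032) = 118.1.
Trying y = 5.18 m: A R^(2/3) = 157.7 — high.
Trying y = 3.69 m: A R^(2/3) = 75.71 — low.
Trying y = 4.54 m: A R^(2/3) = 118.1 — matches.

y_n = 4.54 m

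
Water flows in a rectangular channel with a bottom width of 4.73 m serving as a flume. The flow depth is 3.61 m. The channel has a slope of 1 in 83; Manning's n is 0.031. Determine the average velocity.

Flow area A = b·y = 4.73 × 3.61 = 17.08 m². Wetted perimeter P = b + 2y = 4.73 + 2×3.61 = 11.95 m.
Hydraulic radius R = A/P = 17.08/11.95 = 1.429 m.
From Manning's equation, V = (1/n) R^(2/3) S^(1/2) = (1/0.031) × 1.429^(2/3) × 0.01205^(1/2) = 4.49 m/s.

V = 4.49 m/s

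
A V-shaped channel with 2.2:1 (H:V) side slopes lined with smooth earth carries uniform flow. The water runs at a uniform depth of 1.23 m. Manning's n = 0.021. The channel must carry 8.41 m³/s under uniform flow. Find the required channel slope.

S = 0.0061

For a triangular section with side slope z = 2.2: A = zy² = 2.2×1.23² = 3.328 m²; P = 2y√(1+z²) = 2×1.23×2.417 = 5.945 m.
Hydraulic radius R = A/P = 3.328/5.945 = 0.5599 m.
From Manning's equation, S = [nQ / (1 A R^(2/3))]² = [0.021 × 8.41 / (1 × 3.328 × 0.5599^(2/3))]² = 0.0061.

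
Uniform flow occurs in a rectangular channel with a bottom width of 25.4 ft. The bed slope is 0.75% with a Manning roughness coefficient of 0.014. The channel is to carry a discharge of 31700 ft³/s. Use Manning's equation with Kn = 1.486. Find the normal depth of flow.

Manning's equation rearranged: A R^(2/3) = nQ / (1.486·√S) = 0.014 × 31700 / (1.486 × √0.0075) = 3449.
Trying y = 34.5 ft: A R^(2/3) = 3871 — high.
Trying y = 24.7 ft: A R^(2/3) = 2590 — low.
Trying y = 31.3 ft: A R^(2/3) = 3449 — matches.

y_n = 31.3 ft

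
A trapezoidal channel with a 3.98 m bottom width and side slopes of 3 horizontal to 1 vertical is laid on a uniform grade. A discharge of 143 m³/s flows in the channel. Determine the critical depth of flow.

At critical depth, Q² T / (g A³) = 1, i.e. A³/T = Q²/g = 143²/9.81 = 2085.
Trying y = 2.46 m: A³/T = 1165 — short.
Trying y = 3.15 m: A³/T = 3309 — over.
Trying y = 2.83 m: A³/T = 2097 — matches.

y_c = 2.83 m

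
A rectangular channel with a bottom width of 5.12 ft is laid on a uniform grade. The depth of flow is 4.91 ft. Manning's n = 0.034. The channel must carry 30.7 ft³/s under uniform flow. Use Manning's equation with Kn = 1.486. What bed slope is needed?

Flow area A = b·y = 5.12 × 4.91 = 25.14 ft². Wetted perimeter P = b + 2y = 5.12 + 2×4.91 = 14.94 ft.
Hydraulic radius R = A/P = 25.14/14.94 = 1.683 ft.
From Manning's equation, S = [nQ / (1.486 A R^(2/3))]² = [0.034 × 30.7 / (1.486 × 25.14 × 1.683^(2/3))]² = 0.00039.

S = 0.00039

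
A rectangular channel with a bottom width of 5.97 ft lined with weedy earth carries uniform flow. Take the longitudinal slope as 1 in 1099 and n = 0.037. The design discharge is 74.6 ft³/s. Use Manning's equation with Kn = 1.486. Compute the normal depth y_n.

y_n = 6.42 ft

Manning's equation rearranged: A R^(2/3) = nQ / (1.486·√S) = 0.037 × 74.6 / (1.486 × √0.0009099) = 61.58.
Trying y = 8.17 ft: A R^(2/3) = 82.16 — high.
Trying y = 6.42 ft: A R^(2/3) = 61.6 — close enough.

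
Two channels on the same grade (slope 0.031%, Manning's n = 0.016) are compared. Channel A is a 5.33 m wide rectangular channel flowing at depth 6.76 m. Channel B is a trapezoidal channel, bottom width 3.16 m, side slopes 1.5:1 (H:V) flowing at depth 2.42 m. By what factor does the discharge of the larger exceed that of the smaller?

2.72

Channel A: Flow area A = b·y = 5.33 × 6.76 = 36.03 m². Wetted perimeter P = b + 2y = 5.33 + 2×6.76 = 18.85 m. Hydraulic radius R = A/P = 36.03/18.85 = 1.911 m. Q_A = (1/0.016)·36.03·1.911^(2/3)·√0.00031 = 61.07 m³/s.
Channel B: With bottom width b = 3.16 m and side slope z = 1.5: A = (b + zy)y = (3.16 + 1.5×2.42)×2.42 = 16.43 m²; P = b + 2y√(1+z²) = 3.16 + 2×2.42×1.803 = 11.89 m. Hydraulic radius R = A/P = 16.43/11.89 = 1.383 m. Q_B = (1/0.016)·16.43·1.383^(2/3)·√0.00031 = 22.44 m³/s.
The larger discharge is 61.07 m³/s and the smaller is 22.44 m³/s; the ratio is 2.72.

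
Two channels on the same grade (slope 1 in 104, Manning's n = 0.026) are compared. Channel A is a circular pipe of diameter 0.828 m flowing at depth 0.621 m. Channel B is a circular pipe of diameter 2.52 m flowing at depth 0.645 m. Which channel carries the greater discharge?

channel B

Channel A: For a circular section of diameter D = 0.828 m at depth y = 0.621 m, the central angle is θ = 2 arccos(1 − 2y/D) = 4.189 rad. Then A = (D²/8)(θ − sin θ) = 0.4332 m² and P = Dθ/2 = 1.734 m. Hydraulic radius R = A/P = 0.4332/1.734 = 0.2498 m. Q_A = (1/0.026)·0.4332·0.2498^(2/3)·√0.009615 = 0.648 m³/s.
Channel B: For a circular section of diameter D = 2.52 m at depth y = 0.645 m, the central angle is θ = 2 arccos(1 − 2y/D) = 2.122 rad. Then A = (D²/8)(θ − sin θ) = 1.008 m² and P = Dθ/2 = 2.673 m. Hydraulic radius R = A/P = 1.008/2.673 = 0.377 m. Q_B = (1/0.026)·1.008·0.377^(2/3)·√0.009615 = 1.984 m³/s.
Q_A = 0.648 m³/s vs Q_B = 1.984 m³/s, so channel B carries more.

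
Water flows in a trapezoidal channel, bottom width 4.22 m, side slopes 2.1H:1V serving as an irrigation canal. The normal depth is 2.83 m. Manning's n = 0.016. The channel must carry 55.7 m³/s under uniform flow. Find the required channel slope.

With bottom width b = 4.22 m and side slope z = 2.1: A = (b + zy)y = (4.22 + 2.1×2.83)×2.83 = 28.76 m²; P = b + 2y√(1+z²) = 4.22 + 2×2.83×2.326 = 17.38 m.
Hydraulic radius R = A/P = 28.76/17.38 = 1.654 m.
From Manning's equation, S = [nQ / (1 A R^(2/3))]² = [0.016 × 55.7 / (1 × 28.76 × 1.654^(2/3))]² = 0.000491.

S = 0.000491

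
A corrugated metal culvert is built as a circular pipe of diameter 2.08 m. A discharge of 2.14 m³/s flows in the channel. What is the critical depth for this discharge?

At critical depth, Q² T / (g A³) = 1, i.e. A³/T = Q²/g = 2.14²/9.81 = 0.4668.
Try y = 0.86 m: A³/T = 1.139 — too large.
Try y = 0.49 m: A³/T = 0.1291 — too small.
Try y = 0.682 m: A³/T = 0.4664 — matches.

y_c = 0.682 m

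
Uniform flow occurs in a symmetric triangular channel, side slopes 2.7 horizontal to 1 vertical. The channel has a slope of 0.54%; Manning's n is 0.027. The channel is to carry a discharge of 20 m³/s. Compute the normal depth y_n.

y_n = 1.76 m

Manning's equation rearranged: A R^(2/3) = nQ / (1·√S) = 0.027 × 20 / (√0.0054) = 7.348.
Try y = 1.22 m: A R^(2/3) = 2.769 — short.
Try y = 2.18 m: A R^(2/3) = 13.02 — over.
Try y = 1.76 m: A R^(2/3) = 7.358 — matches.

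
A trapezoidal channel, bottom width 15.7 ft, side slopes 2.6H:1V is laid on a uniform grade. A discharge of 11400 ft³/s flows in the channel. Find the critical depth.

y_c = 13.7 ft

At critical depth, Q² T / (g A³) = 1, i.e. A³/T = Q²/g = 11400²/32.2 = 4036000.
Try y = 15.5 ft: A³/T = 6791000 — over.
Try y = 10.4 ft: A³/T = 1259000 — short.
Try y = 13.7 ft: A³/T = 3998000 — ≈ 4036000.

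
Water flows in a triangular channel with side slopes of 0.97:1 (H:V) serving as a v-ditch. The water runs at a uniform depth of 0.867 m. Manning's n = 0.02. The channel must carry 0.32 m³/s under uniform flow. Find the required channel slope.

S = 0.000381

For a triangular section with side slope z = 0.97: A = zy² = 0.97×0.867² = 0.7291 m²; P = 2y√(1+z²) = 2×0.867×1.393 = 2.416 m.
Hydraulic radius R = A/P = 0.7291/2.416 = 0.3018 m.
From Manning's equation, S = [nQ / (1 A R^(2/3))]² = [0.02 × 0.32 / (1 × 0.7291 × 0.3018^(2/3))]² = 0.000381.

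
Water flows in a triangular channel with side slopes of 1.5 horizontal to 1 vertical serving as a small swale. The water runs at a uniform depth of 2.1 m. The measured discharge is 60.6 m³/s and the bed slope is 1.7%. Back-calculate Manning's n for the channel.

n = 0.013

For a triangular section with side slope z = 1.5: A = zy² = 1.5×2.1² = 6.615 m²; P = 2y√(1+z²) = 2×2.1×1.803 = 7.572 m.
Hydraulic radius R = A/P = 6.615/7.572 = 0.8737 m.
Rearranging Manning's equation: n = (1/Q) A R^(2/3) S^(1/2) = (1/60.6) × 6.615 × 0.8737^(2/3) × √0.017 = 0.013.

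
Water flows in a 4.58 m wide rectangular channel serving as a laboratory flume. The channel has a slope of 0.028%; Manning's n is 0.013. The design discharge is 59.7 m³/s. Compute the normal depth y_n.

y_n = 7.03 m

Manning's equation rearranged: A R^(2/3) = nQ / (1·√S) = 0.013 × 59.7 / (√0.00028) = 46.38.
Try y = 5.92 m: A R^(2/3) = 37.88 — too small.
Try y = 8.95 m: A R^(2/3) = 61.18 — too large.
Try y = 7.03 m: A R^(2/3) = 46.35 — matches.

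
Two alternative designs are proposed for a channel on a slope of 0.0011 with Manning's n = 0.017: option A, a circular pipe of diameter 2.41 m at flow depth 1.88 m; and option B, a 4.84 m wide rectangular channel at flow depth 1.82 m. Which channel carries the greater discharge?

Channel A: For a circular section of diameter D = 2.41 m at depth y = 1.88 m, the central angle is θ = 2 arccos(1 − 2y/D) = 4.331 rad. Then A = (D²/8)(θ − sin θ) = 3.818 m² and P = Dθ/2 = 5.219 m. Hydraulic radius R = A/P = 3.818/5.219 = 0.7316 m. Q_A = (1/0.017)·3.818·0.7316^(2/3)·√0.0011 = 6.048 m³/s.
Channel B: Flow area A = b·y = 4.84 × 1.82 = 8.809 m². Wetted perimeter P = b + 2y = 4.84 + 2×1.82 = 8.48 m. Hydraulic radius R = A/P = 8.809/8.48 = 1.039 m. Q_B = (1/0.017)·8.809·1.039^(2/3)·√0.0011 = 17.63 m³/s.
Q_A = 6.048 m³/s vs Q_B = 17.63 m³/s, so channel B carries more.

channel B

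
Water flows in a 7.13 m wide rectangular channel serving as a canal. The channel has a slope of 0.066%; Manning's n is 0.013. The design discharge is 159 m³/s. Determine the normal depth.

Manning's equation rearranged: A R^(2/3) = nQ / (1·√S) = 0.013 × 159 / (√0.00066) = 80.46.
Try y = 4.59 m: A R^(2/3) = 52.06 — too small.
Try y = 6.48 m: A R^(2/3) = 80.5 — matches.

y_n = 6.48 m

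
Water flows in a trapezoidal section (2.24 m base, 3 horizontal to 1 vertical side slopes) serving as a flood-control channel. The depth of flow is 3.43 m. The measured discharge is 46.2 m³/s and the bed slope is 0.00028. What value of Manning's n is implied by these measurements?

With bottom width b = 2.24 m and side slope z = 3: A = (b + zy)y = (2.24 + 3×3.43)×3.43 = 42.98 m²; P = b + 2y√(1+z²) = 2.24 + 2×3.43×3.162 = 23.93 m.
Hydraulic radius R = A/P = 42.98/23.93 = 1.796 m.
Rearranging Manning's equation: n = (1/Q) A R^(2/3) S^(1/2) = (1/46.2) × 42.98 × 1.796^(2/3) × √0.00028 = 0.023.

n = 0.023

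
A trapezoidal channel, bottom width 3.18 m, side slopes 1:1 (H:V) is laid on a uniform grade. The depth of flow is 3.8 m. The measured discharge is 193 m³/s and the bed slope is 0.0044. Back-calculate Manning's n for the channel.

With bottom width b = 3.18 m and side slope z = 1: A = (b + zy)y = (3.18 + 1×3.8)×3.8 = 26.52 m²; P = b + 2y√(1+z²) = 3.18 + 2×3.8×1.414 = 13.93 m.
Hydraulic radius R = A/P = 26.52/13.93 = 1.904 m.
Rearranging Manning's equation: n = (1/Q) A R^(2/3) S^(1/2) = (1/193) × 26.52 × 1.904^(2/3) × √0.0044 = 0.014.

n = 0.014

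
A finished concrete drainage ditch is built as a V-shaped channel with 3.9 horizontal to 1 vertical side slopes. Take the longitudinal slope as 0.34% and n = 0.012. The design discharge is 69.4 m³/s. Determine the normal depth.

y_n = 1.95 m

Manning's equation rearranged: A R^(2/3) = nQ / (1·√S) = 0.012 × 69.4 / (√0.0034) = 14.28.
At y = 1.66 m: A R^(2/3) = 9.292 — short.
At y = 2.11 m: A R^(2/3) = 17.62 — over.
At y = 1.95 m: A R^(2/3) = 14.28 — matches.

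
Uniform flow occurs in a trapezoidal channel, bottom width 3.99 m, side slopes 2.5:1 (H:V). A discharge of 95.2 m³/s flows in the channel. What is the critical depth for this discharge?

At critical depth, Q² T / (g A³) = 1, i.e. A³/T = Q²/g = 95.2²/9.81 = 923.9.
Trying y = 2.16 m: A³/T = 564.1 — too small.
Trying y = 2.9 m: A³/T = 1873 — too large.
Trying y = 2.44 m: A³/T = 921.7 — close enough.

y_c = 2.44 m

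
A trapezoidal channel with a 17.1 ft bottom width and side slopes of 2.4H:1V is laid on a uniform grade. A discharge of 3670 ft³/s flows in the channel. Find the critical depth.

y_c = 7.89 ft

At critical depth, Q² T / (g A³) = 1, i.e. A³/T = Q²/g = 3670²/32.2 = 418300.
Trying y = 9.8 ft: A³/T = 983500 — over.
Trying y = 6.18 ft: A³/T = 164300 — short.
Trying y = 7.89 ft: A³/T = 418100 — close enough.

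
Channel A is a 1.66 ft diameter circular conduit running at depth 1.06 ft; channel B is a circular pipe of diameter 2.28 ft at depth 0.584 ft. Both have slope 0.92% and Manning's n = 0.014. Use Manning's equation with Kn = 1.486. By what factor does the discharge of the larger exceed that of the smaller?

Channel A: For a circular section of diameter D = 1.66 ft at depth y = 1.06 ft, the central angle is θ = 2 arccos(1 − 2y/D) = 3.703 rad. Then A = (D²/8)(θ − sin θ) = 1.459 ft² and P = Dθ/2 = 3.074 ft. Hydraulic radius R = A/P = 1.459/3.074 = 0.4747 ft. Q_A = (1.486/0.014)·1.459·0.4747^(2/3)·√0.0092 = 9.039 ft³/s.
Channel B: For a circular section of diameter D = 2.28 ft at depth y = 0.584 ft, the central angle is θ = 2 arccos(1 − 2y/D) = 2.123 rad. Then A = (D²/8)(θ − sin θ) = 0.826 ft² and P = Dθ/2 = 2.42 ft. Hydraulic radius R = A/P = 0.826/2.42 = 0.3413 ft. Q_B = (1.486/0.014)·0.826·0.3413^(2/3)·√0.0092 = 4.107 ft³/s.
The larger discharge is 9.039 ft³/s and the smaller is 4.107 ft³/s; the ratio is 2.2.

2.2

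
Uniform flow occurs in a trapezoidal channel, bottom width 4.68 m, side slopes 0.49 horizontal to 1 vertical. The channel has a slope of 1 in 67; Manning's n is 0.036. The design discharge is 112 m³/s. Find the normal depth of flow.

Manning's equation rearranged: A R^(2/3) = nQ / (1·√S) = 0.036 × 112 / (√0.01493) = 33.
Trying y = 2.7 m: A R^(2/3) = 21.39 — too small.
Trying y = 4.3 m: A R^(2/3) = 47.05 — too large.
Trying y = 3.5 m: A R^(2/3) = 33.05 — ≈ 33.

y_n = 3.5 m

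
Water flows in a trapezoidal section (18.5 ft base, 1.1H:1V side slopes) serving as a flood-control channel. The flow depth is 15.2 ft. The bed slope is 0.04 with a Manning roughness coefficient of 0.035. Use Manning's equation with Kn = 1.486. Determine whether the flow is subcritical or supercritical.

supercritical

With bottom width b = 18.5 ft and side slope z = 1.1: A = (b + zy)y = (18.5 + 1.1×15.2)×15.2 = 535.3 ft²; P = b + 2y√(1+z²) = 18.5 + 2×15.2×1.487 = 63.69 ft.
Hydraulic radius R = A/P = 535.3/63.69 = 8.405 ft.
V = (1.486/n) R^(2/3) √S = (1.486/0.035) × 8.405^(2/3) × √0.04 = 35.1 ft/s. Hydraulic depth D_h = A/T = 535.3/51.94 = 10.31 ft.
Froude number Fr = V/√(g·D_h) = 35.1/√(32.2×10.31) = 1.93, which is greater than 1, so the flow is supercritical.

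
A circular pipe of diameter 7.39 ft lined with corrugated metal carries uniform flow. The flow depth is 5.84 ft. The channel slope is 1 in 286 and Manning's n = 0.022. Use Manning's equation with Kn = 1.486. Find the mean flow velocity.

For a circular section of diameter D = 7.39 ft at depth y = 5.84 ft, the central angle is θ = 2 arccos(1 − 2y/D) = 4.38 rad. Then A = (D²/8)(θ − sin θ) = 36.36 ft² and P = Dθ/2 = 16.19 ft.
Hydraulic radius R = A/P = 36.36/16.19 = 2.246 ft.
From Manning's equation, V = (1.486/n) R^(2/3) S^(1/2) = (1.486/0.022) × 2.246^(2/3) × 0.003497^(1/2) = 6.85 ft/s.

V = 6.85 ft/s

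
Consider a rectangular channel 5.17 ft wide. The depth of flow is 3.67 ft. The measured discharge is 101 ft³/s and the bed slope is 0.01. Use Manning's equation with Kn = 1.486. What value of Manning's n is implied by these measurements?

n = 0.0369

Flow area A = b·y = 5.17 × 3.67 = 18.97 ft². Wetted perimeter P = b + 2y = 5.17 + 2×3.67 = 12.51 ft.
Hydraulic radius R = A/P = 18.97/12.51 = 1.517 ft.
Rearranging Manning's equation: n = (1.486/Q) A R^(2/3) S^(1/2) = (1.486/101) × 18.97 × 1.517^(2/3) × √0.01 = 0.0369.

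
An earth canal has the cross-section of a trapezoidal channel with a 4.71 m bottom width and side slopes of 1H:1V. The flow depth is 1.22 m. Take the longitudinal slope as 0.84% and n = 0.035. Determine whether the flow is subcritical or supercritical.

subcritical

With bottom width b = 4.71 m and side slope z = 1: A = (b + zy)y = (4.71 + 1×1.22)×1.22 = 7.235 m²; P = b + 2y√(1+z²) = 4.71 + 2×1.22×1.414 = 8.161 m.
Hydraulic radius R = A/P = 7.235/8.161 = 0.8865 m.
V = (1/n) R^(2/3) √S = (1/0.035) × 0.8865^(2/3) × √0.0084 = 2.417 m/s. Hydraulic depth D_h = A/T = 7.235/7.15 = 1.012 m.
Froude number Fr = V/√(g·D_h) = 2.417/√(9.81×1.012) = 0.767, which is less than 1, so the flow is subcritical.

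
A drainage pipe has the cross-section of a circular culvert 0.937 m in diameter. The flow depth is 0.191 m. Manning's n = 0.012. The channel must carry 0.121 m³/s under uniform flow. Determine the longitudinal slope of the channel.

For a circular section of diameter D = 0.937 m at depth y = 0.191 m, the central angle is θ = 2 arccos(1 − 2y/D) = 1.874 rad. Then A = (D²/8)(θ − sin θ) = 0.1009 m² and P = Dθ/2 = 0.8778 m.
Hydraulic radius R = A/P = 0.1009/0.8778 = 0.1149 m.
From Manning's equation, S = [nQ / (1 A R^(2/3))]² = [0.012 × 0.121 / (1 × 0.1009 × 0.1149^(2/3))]² = 0.00371.

S = 0.00371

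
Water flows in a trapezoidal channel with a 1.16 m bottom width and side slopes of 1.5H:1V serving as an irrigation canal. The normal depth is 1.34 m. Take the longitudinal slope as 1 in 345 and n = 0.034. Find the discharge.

With bottom width b = 1.16 m and side slope z = 1.5: A = (b + zy)y = (1.16 + 1.5×1.34)×1.34 = 4.248 m²; P = b + 2y√(1+z²) = 1.16 + 2×1.34×1.803 = 5.991 m.
Hydraulic radius R = A/P = 4.248/5.991 = 0.709 m.
Manning's equation: Q = (1/n) A R^(2/3) S^(1/2) = (1/0.034) × 4.248 × 0.709^(2/3) × 0.002899^(1/2) = 5.35 m³/s.

Q = 5.35 m³/s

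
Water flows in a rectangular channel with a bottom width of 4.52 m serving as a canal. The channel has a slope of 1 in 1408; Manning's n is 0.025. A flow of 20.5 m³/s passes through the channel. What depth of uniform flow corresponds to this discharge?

Manning's equation rearranged: A R^(2/3) = nQ / (1·√S) = 0.025 × 20.5 / (√0.0007102) = 19.23.
Trying y = 2.41 m: A R^(2/3) = 12.07 — low.
Trying y = 3.96 m: A R^(2/3) = 22.81 — high.
Trying y = 3.46 m: A R^(2/3) = 19.26 — ≈ 19.23.

y_n = 3.46 m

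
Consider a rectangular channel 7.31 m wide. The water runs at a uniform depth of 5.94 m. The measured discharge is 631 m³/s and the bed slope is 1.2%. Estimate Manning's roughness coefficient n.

Flow area A = b·y = 7.31 × 5.94 = 43.42 m². Wetted perimeter P = b + 2y = 7.31 + 2×5.94 = 19.19 m.
Hydraulic radius R = A/P = 43.42/19.19 = 2.263 m.
Rearranging Manning's equation: n = (1/Q) A R^(2/3) S^(1/2) = (1/631) × 43.42 × 2.263^(2/3) × √0.012 = 0.013.

n = 0.013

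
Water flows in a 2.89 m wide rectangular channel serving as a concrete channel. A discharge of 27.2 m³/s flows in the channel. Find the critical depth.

For a rectangular channel, critical depth y_c = (q²/g)^(1/3) where q = Q/b = 27.2/2.89 = 9.412 m²/s.
So y_c = (9.412²/9.81)^(1/3) = 2.08 m.

y_c = 2.08 m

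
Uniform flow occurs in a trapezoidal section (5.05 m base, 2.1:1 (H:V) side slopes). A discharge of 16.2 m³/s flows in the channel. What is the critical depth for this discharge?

y_c = 0.892 m

At critical depth, Q² T / (g A³) = 1, i.e. A³/T = Q²/g = 16.2²/9.81 = 26.75.
At y = 1 m: A³/T = 39.52 — over.
At y = 0.892 m: A³/T = 26.77 — close enough.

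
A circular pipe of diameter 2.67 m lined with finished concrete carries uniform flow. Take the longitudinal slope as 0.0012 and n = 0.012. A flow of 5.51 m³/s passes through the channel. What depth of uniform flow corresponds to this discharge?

y_n = 1.25 m

Manning's equation rearranged: A R^(2/3) = nQ / (1·√S) = 0.012 × 5.51 / (√0.0012) = 1.909.
Try y = 1.44 m: A R^(2/3) = 2.426 — over.
Try y = 1.11 m: A R^(2/3) = 1.546 — short.
Try y = 1.25 m: A R^(2/3) = 1.909 — close enough.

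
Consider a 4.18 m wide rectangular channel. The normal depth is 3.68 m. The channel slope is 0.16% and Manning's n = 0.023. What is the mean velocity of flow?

Flow area A = b·y = 4.18 × 3.68 = 15.38 m². Wetted perimeter P = b + 2y = 4.18 + 2×3.68 = 11.54 m.
Hydraulic radius R = A/P = 15.38/11.54 = 1.333 m.
From Manning's equation, V = (1/n) R^(2/3) S^(1/2) = (1/0.023) × 1.333^(2/3) × 0.0016^(1/2) = 2.11 m/s.

V = 2.11 m/s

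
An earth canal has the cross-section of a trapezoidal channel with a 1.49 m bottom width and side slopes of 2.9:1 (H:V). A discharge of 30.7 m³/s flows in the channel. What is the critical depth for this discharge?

At critical depth, Q² T / (g A³) = 1, i.e. A³/T = Q²/g = 30.7²/9.81 = 96.07.
At y = 1.85 m: A³/T = 166.9 — over.
At y = 1.63 m: A³/T = 95.09 — matches.

y_c = 1.63 m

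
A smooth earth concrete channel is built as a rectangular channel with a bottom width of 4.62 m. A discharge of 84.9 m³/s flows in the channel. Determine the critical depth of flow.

For a rectangular channel, critical depth y_c = (q²/g)^(1/3) where q = Q/b = 84.9/4.62 = 18.38 m²/s.
So y_c = (18.38²/9.81)^(1/3) = 3.25 m.

y_c = 3.25 m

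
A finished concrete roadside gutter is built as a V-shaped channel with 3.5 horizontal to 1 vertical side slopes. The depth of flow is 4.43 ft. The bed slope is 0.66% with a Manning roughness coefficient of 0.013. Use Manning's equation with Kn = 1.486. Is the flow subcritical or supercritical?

For a triangular section with side slope z = 3.5: A = zy² = 3.5×4.43² = 68.69 ft²; P = 2y√(1+z²) = 2×4.43×3.64 = 32.25 ft.
Hydraulic radius R = A/P = 68.69/32.25 = 2.13 ft.
V = (1.486/n) R^(2/3) √S = (1.486/0.013) × 2.13^(2/3) × √0.0066 = 15.37 ft/s. Hydraulic depth D_h = A/T = 68.69/31.01 = 2.215 ft.
Froude number Fr = V/√(g·D_h) = 15.37/√(32.2×2.215) = 1.82, which is greater than 1, so the flow is supercritical.

supercritical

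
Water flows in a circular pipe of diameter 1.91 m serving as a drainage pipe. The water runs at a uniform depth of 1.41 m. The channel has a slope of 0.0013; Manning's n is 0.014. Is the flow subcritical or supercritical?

For a circular section of diameter D = 1.91 m at depth y = 1.41 m, the central angle is θ = 2 arccos(1 − 2y/D) = 4.135 rad. Then A = (D²/8)(θ − sin θ) = 2.268 m² and P = Dθ/2 = 3.949 m.
Hydraulic radius R = A/P = 2.268/3.949 = 0.5742 m.
V = (1/n) R^(2/3) √S = (1/0.014) × 0.5742^(2/3) × √0.0013 = 1.779 m/s. Hydraulic depth D_h = A/T = 2.268/1.679 = 1.35 m.
Froude number Fr = V/√(g·D_h) = 1.779/√(9.81×1.35) = 0.489, which is less than 1, so the flow is subcritical.

subcritical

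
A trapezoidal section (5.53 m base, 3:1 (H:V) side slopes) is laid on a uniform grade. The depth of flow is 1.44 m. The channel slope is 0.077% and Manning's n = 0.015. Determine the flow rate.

With bottom width b = 5.53 m and side slope z = 3: A = (b + zy)y = (5.53 + 3×1.44)×1.44 = 14.18 m²; P = b + 2y√(1+z²) = 5.53 + 2×1.44×3.162 = 14.64 m.
Hydraulic radius R = A/P = 14.18/14.64 = 0.969 m.
Manning's equation: Q = (1/n) A R^(2/3) S^(1/2) = (1/0.015) × 14.18 × 0.969^(2/3) × 0.00077^(1/2) = 25.7 m³/s.

Q = 25.7 m³/s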